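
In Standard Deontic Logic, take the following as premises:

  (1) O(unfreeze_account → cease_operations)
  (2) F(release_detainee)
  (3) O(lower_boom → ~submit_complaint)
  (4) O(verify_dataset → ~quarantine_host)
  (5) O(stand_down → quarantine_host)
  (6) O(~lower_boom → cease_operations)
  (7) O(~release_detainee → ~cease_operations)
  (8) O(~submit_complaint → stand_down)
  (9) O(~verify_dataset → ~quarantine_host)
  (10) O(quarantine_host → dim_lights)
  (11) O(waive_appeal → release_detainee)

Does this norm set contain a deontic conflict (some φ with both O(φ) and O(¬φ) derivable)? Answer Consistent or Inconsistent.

Inconsistent

Premises 4 and 9 are O(verify_dataset → ~quarantine_host) and O(~verify_dataset → ~quarantine_host); every ideal world satisfies verify_dataset or ~verify_dataset, so in either case ~quarantine_host holds — hence O(~quarantine_host).
The contrapositive of premise 5 (O(stand_down → quarantine_host)) is O(~quarantine_host → ~stand_down), and O(~quarantine_host) is already established, so O(~stand_down).
Premise 8 is O(~submit_complaint → stand_down); contrapositively O(~stand_down → submit_complaint). Since O(~stand_down) holds, K gives O(submit_complaint).
Premise 3, O(lower_boom → ~submit_complaint), contraposes to O(submit_complaint → ~lower_boom); with O(submit_complaint) we get O(~lower_boom).
With premise 6, O(~lower_boom → cease_operations), the K-axiom yields O(cease_operations).
The contrapositive of premise 7 (O(~release_detainee → ~cease_operations)) is O(cease_operations → release_detainee), and O(cease_operations) is already established, so O(release_detainee).
However, F(release_detainee) at premise 2 amounts to O(~release_detainee).
We now have both O(release_detainee) and O(~release_detainee) — release_detainee is simultaneously obligatory and forbidden, violating the D-axiom.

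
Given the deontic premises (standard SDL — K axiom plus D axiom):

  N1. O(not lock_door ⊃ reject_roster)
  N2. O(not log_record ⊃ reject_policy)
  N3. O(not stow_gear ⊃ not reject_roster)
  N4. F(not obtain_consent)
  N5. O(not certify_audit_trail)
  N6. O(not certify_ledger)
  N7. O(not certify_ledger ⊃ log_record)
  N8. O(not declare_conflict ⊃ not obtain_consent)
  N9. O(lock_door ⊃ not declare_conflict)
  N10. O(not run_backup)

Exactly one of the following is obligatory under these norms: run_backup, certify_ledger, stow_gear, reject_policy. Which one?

stow_gear

Premise 4 is F(not obtain_consent), i.e. O(obtain_consent).
The contrapositive of premise 8 (O(not declare_conflict ⊃ not obtain_consent)) is O(obtain_consent ⊃ declare_conflict), and O(obtain_consent) is already established, so O(declare_conflict).
Premise 9, O(lock_door ⊃ not declare_conflict), contraposes to O(declare_conflict ⊃ not lock_door); with O(declare_conflict) we get O(not lock_door).
Applying K to premise 1 (O(not lock_door ⊃ reject_roster)) and O(not lock_door) yields O(reject_roster).
Premise 3 is O(not stow_gear ⊃ not reject_roster); contrapositively O(reject_roster ⊃ stow_gear). Since O(reject_roster) holds, K gives O(stow_gear).
So O(stow_gear) holds — stow_gear is obligatory. None of the other listed options is made obligatory by any chain of premises.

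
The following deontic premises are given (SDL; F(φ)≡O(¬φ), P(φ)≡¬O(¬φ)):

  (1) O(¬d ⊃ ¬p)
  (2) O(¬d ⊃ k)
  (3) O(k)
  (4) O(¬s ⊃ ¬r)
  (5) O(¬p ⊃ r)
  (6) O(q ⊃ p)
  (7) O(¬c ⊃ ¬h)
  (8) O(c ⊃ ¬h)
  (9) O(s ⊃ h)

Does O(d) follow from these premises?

Yes

By case analysis on ¬c: premise 7 gives O(¬c ⊃ ¬h) and premise 8 gives O(c ⊃ ¬h), so O(¬h) either way.
Premise 9, O(s ⊃ h), contraposes to O(¬h ⊃ ¬s); with O(¬h) we get O(¬s).
Premise 4 is O(¬s ⊃ ¬r); since O(¬s), deontic closure gives O(¬r).
Premise 5 is O(¬p ⊃ r); contrapositively O(¬r ⊃ p). Since O(¬r) holds, K gives O(p).
The contrapositive of premise 1 (O(¬d ⊃ ¬p)) is O(p ⊃ d), and O(p) is already established, so O(d).
Premises 2, 3, 6 do not contribute to this derivation.
So O(d) follows.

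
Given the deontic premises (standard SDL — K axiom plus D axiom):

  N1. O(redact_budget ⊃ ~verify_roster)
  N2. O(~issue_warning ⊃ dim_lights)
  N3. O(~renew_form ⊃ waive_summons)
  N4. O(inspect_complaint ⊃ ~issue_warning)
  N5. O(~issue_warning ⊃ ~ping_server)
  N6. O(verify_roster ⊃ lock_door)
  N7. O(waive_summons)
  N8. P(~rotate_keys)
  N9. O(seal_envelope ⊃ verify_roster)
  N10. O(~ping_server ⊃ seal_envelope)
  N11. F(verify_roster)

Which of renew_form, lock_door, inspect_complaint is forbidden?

Premise 11 is F(verify_roster), i.e. O(~verify_roster).
Premise 9 is O(seal_envelope ⊃ verify_roster); contrapositively O(~verify_roster ⊃ ~seal_envelope). Since O(~verify_roster) holds, K gives O(~seal_envelope).
Premise 10, O(~ping_server ⊃ seal_envelope), contraposes to O(~seal_envelope ⊃ ping_server); with O(~seal_envelope) we get O(ping_server).
Premise 5 is O(~issue_warning ⊃ ~ping_server); contrapositively O(ping_server ⊃ issue_warning). Since O(ping_server) holds, K gives O(issue_warning).
Premise 4, O(inspect_complaint ⊃ ~issue_warning), contraposes to O(issue_warning ⊃ ~inspect_complaint); with O(issue_warning) we get O(~inspect_complaint).
So O(~inspect_complaint) holds, i.e. inspect_complaint is forbidden. None of the other listed options is forbidden under the premises.

inspect_complaint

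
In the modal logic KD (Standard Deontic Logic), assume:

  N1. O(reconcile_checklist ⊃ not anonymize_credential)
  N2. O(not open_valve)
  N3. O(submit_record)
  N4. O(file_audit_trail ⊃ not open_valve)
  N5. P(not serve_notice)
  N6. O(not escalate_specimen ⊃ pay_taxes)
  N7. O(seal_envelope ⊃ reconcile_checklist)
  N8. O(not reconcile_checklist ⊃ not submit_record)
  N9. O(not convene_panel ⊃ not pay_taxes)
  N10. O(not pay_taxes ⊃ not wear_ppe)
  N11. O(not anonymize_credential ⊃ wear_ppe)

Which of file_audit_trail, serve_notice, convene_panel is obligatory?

convene_panel

Premise 3 gives O(submit_record).
The contrapositive of premise 8 (O(not reconcile_checklist ⊃ not submit_record)) is O(submit_record ⊃ reconcile_checklist), and O(submit_record) is already established, so O(reconcile_checklist).
Applying K to premise 1 (O(reconcile_checklist ⊃ not anonymize_credential)) and O(reconcile_checklist) yields O(not anonymize_credential).
Applying K to premise 11 (O(not anonymize_credential ⊃ wear_ppe)) and O(not anonymize_credential) yields O(wear_ppe).
Premise 10, O(not pay_taxes ⊃ not wear_ppe), contraposes to O(wear_ppe ⊃ pay_taxes); with O(wear_ppe) we get O(pay_taxes).
The contrapositive of premise 9 (O(not convene_panel ⊃ not pay_taxes)) is O(pay_taxes ⊃ convene_panel), and O(pay_taxes) is already established, so O(convene_panel).
So O(convene_panel) holds — convene_panel is obligatory. None of the other listed options is made obligatory by any chain of premises.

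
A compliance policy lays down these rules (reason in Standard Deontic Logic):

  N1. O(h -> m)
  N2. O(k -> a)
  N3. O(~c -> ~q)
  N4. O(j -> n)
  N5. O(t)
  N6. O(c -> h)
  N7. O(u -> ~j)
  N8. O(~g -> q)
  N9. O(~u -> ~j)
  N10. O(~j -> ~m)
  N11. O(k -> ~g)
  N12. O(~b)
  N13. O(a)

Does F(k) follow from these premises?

Yes

By case analysis on u: premise 7 gives O(u -> ~j) and premise 9 gives O(~u -> ~j), so O(~j) either way.
Applying K to premise 10 (O(~j -> ~m)) and O(~j) yields O(~m).
Premise 1, O(h -> m), contraposes to O(~m -> ~h); with O(~m) we get O(~h).
Premise 6 is O(c -> h); contrapositively O(~h -> ~c). Since O(~h) holds, K gives O(~c).
Premise 3 is O(~c -> ~q); since O(~c), deontic closure gives O(~q).
Premise 8 is O(~g -> q); contrapositively O(~q -> g). Since O(~q) holds, K gives O(g).
Premise 11, O(k -> ~g), contraposes to O(g -> ~k); with O(g) we get O(~k).
Premises 2, 4, 5, 12, 13 do not contribute to this derivation.
So O(~k) holds, i.e. F(k). The claim follows.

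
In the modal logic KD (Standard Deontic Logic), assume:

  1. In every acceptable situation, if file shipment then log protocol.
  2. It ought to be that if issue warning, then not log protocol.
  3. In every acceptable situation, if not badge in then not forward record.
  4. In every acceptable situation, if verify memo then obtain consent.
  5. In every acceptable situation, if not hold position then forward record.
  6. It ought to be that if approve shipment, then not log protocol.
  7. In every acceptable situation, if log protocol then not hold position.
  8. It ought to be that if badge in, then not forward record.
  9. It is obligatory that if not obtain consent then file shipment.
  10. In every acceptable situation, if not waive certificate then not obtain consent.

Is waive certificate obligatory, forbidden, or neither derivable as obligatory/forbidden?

Obligatory

Premises 8 and 3 are O(badge_in → ¬forward_record) and O(¬badge_in → ¬forward_record); every ideal world satisfies badge_in or ¬badge_in, so in either case ¬forward_record holds — hence O(¬forward_record).
Premise 5, O(¬hold_position → forward_record), contraposes to O(¬forward_record → hold_position); with O(¬forward_record) we get O(hold_position).
Premise 7 is O(log_protocol → ¬hold_position); contrapositively O(hold_position → ¬log_protocol). Since O(hold_position) holds, K gives O(¬log_protocol).
The contrapositive of premise 1 (O(file_shipment → log_protocol)) is O(¬log_protocol → ¬file_shipment), and O(¬log_protocol) is already established, so O(¬file_shipment).
Premise 9 is O(¬obtain_consent → file_shipment); contrapositively O(¬file_shipment → obtain_consent). Since O(¬file_shipment) holds, K gives O(obtain_consent).
Premise 10, O(¬waive_certificate → ¬obtain_consent), contraposes to O(obtain_consent → waive_certificate); with O(obtain_consent) we get O(waive_certificate).
Premises 2, 4, 6 do not contribute to this derivation.
Hence waive_certificate is obligatory.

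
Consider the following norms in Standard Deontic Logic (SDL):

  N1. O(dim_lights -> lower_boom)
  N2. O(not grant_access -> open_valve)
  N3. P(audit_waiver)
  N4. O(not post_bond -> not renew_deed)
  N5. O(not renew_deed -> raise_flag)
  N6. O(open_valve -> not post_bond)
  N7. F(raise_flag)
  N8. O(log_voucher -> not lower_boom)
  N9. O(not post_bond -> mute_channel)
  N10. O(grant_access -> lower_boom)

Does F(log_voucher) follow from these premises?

Yes

Premise 7 is F(raise_flag), i.e. O(not raise_flag).
The contrapositive of premise 5 (O(not renew_deed -> raise_flag)) is O(not raise_flag -> renew_deed), and O(not raise_flag) is already established, so O(renew_deed).
Premise 4 is O(not post_bond -> not renew_deed); contrapositively O(renew_deed -> post_bond). Since O(renew_deed) holds, K gives O(post_bond).
Premise 6 is O(open_valve -> not post_bond); contrapositively O(post_bond -> not open_valve). Since O(post_bond) holds, K gives O(not open_valve).
Premise 2 is O(not grant_access -> open_valve); contrapositively O(not open_valve -> grant_access). Since O(not open_valve) holds, K gives O(grant_access).
With premise 10, O(grant_access -> lower_boom), the K-axiom yields O(lower_boom).
The contrapositive of premise 8 (O(log_voucher -> not lower_boom)) is O(lower_boom -> not log_voucher), and O(lower_boom) is already established, so O(not log_voucher).
Premises 1, 3, 9 do not contribute to this derivation.
So O(not log_voucher) holds, i.e. F(log_voucher). The claim follows.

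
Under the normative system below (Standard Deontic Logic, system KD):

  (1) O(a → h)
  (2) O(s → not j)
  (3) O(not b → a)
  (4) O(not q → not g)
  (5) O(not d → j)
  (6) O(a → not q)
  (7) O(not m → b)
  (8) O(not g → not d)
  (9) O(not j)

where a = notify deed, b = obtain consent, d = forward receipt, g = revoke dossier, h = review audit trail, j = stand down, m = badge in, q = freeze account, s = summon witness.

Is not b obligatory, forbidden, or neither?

Forbidden

From premise 9 we have O(not j).
Premise 5, O(not d → j), contraposes to O(not j → d); with O(not j) we get O(d).
The contrapositive of premise 8 (O(not g → not d)) is O(d → g), and O(d) is already established, so O(g).
Premise 4, O(not q → not g), contraposes to O(g → q); with O(g) we get O(q).
Premise 6, O(a → not q), contraposes to O(q → not a); with O(q) we get O(not a).
Premise 3, O(not b → a), contraposes to O(not a → b); with O(not a) we get O(b).
Premises 1, 2, 7 do not contribute to this derivation.
Thus O(b), which is F(not b): not b is forbidden.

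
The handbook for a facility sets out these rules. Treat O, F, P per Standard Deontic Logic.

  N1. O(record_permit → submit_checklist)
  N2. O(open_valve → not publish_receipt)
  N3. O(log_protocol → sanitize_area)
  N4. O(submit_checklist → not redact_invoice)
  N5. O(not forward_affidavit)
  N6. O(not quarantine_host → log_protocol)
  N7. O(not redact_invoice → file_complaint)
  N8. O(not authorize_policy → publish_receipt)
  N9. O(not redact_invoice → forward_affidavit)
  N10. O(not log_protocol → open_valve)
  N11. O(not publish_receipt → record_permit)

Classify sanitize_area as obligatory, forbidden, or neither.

Premise 5 states O(not forward_affidavit) outright.
Premise 9, O(not redact_invoice → forward_affidavit), contraposes to O(not forward_affidavit → redact_invoice); with O(not forward_affidavit) we get O(redact_invoice).
The contrapositive of premise 4 (O(submit_checklist → not redact_invoice)) is O(redact_invoice → not submit_checklist), and O(redact_invoice) is already established, so O(not submit_checklist).
Premise 1, O(record_permit → submit_checklist), contraposes to O(not submit_checklist → not record_permit); with O(not submit_checklist) we get O(not record_permit).
Premise 11, O(not publish_receipt → record_permit), contraposes to O(not record_permit → publish_receipt); with O(not record_permit) we get O(publish_receipt).
The contrapositive of premise 2 (O(open_valve → not publish_receipt)) is O(publish_receipt → not open_valve), and O(publish_receipt) is already established, so O(not open_valve).
Premise 10, O(not log_protocol → open_valve), contraposes to O(not open_valve → log_protocol); with O(not open_valve) we get O(log_protocol).
With premise 3, O(log_protocol → sanitize_area), the K-axiom yields O(sanitize_area).
Premises 6, 7, 8 do not contribute to this derivation.
Hence sanitize_area is obligatory.

Obligatory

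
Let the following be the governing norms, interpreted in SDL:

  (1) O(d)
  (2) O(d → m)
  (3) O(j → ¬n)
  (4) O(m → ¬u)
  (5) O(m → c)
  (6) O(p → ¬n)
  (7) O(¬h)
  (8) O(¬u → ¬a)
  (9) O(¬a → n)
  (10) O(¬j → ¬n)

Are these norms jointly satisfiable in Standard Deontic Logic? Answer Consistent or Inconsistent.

Inconsistent

Premises 10 and 3 cover both cases: O(¬j → ¬n) and O(j → ¬n). Since ¬j ∨ j is a tautology, O(¬n) follows.
The contrapositive of premise 9 (O(¬a → n)) is O(¬n → a), and O(¬n) is already established, so O(a).
Premise 8, O(¬u → ¬a), contraposes to O(a → u); with O(a) we get O(u).
Premise 4 is O(m → ¬u); contrapositively O(u → ¬m). Since O(u) holds, K gives O(¬m).
Premise 2 is O(d → m); contrapositively O(¬m → ¬d). Since O(¬m) holds, K gives O(¬d).
However, premise 1 gives O(d).
We now have both O(¬d) and O(d) — d is simultaneously obligatory and forbidden, violating the D-axiom.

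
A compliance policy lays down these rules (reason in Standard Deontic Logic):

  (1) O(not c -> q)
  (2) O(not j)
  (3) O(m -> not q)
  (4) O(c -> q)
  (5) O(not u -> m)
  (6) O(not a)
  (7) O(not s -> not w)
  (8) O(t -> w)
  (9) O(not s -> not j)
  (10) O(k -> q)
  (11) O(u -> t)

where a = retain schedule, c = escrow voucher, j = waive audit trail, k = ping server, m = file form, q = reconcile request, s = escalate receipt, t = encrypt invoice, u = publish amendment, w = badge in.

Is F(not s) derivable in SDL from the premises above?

By case analysis on c: premise 4 gives O(c -> q) and premise 1 gives O(not c -> q), so O(q) either way.
Premise 3, O(m -> not q), contraposes to O(q -> not m); with O(q) we get O(not m).
Premise 5 is O(not u -> m); contrapositively O(not m -> u). Since O(not m) holds, K gives O(u).
Premise 11 is O(u -> t); since O(u), deontic closure gives O(t).
With premise 8, O(t -> w), the K-axiom yields O(w).
Premise 7 is O(not s -> not w); contrapositively O(w -> s). Since O(w) holds, K gives O(s).
Premises 2, 6, 9, 10 do not contribute to this derivation.
So O(s) holds, i.e. F(not s). The claim follows.

Yes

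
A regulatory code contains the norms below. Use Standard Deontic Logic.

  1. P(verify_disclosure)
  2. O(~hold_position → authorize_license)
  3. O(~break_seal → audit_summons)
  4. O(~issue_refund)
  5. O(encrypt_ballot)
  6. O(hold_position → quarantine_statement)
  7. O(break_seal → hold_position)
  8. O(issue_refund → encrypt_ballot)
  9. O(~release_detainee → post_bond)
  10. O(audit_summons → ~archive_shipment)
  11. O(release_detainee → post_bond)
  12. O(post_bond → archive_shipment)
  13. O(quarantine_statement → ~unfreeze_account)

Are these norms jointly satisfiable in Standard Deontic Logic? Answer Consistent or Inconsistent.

Consistent

Premise 8 is O(issue_refund → encrypt_ballot); even if O(encrypt_ballot) held, inferring O(issue_refund) would be affirming the consequent — invalid.
So O(issue_refund) is not derivable, and the apparent clash with O(~issue_refund) does not arise.
A world satisfying every obligation exists (e.g. archive_shipment=true, audit_summons=false, authorize_license=false, break_seal=true, encrypt_ballot=true, hold_position=true, issue_refund=false, post_bond=true, quarantine_statement=true, release_detainee=false, unfreeze_account=false, verify_disclosure=false); no atom is both obligatory and forbidden, so the set is consistent.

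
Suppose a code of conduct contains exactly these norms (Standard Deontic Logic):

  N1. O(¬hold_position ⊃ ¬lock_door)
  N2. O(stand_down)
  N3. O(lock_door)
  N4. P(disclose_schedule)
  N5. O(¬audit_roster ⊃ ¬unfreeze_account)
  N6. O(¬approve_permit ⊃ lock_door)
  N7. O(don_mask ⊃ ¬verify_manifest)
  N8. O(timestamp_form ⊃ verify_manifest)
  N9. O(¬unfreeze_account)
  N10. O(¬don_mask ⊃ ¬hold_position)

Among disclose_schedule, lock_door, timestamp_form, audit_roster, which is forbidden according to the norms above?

Premise 3 gives O(lock_door).
The contrapositive of premise 1 (O(¬hold_position ⊃ ¬lock_door)) is O(lock_door ⊃ hold_position), and O(lock_door) is already established, so O(hold_position).
Premise 10 is O(¬don_mask ⊃ ¬hold_position); contrapositively O(hold_position ⊃ don_mask). Since O(hold_position) holds, K gives O(don_mask).
Applying K to premise 7 (O(don_mask ⊃ ¬verify_manifest)) and O(don_mask) yields O(¬verify_manifest).
The contrapositive of premise 8 (O(timestamp_form ⊃ verify_manifest)) is O(¬verify_manifest ⊃ ¬timestamp_form), and O(¬verify_manifest) is already established, so O(¬timestamp_form).
So O(¬timestamp_form) holds, i.e. timestamp_form is forbidden. None of the other listed options is forbidden under the premises.

timestamp_form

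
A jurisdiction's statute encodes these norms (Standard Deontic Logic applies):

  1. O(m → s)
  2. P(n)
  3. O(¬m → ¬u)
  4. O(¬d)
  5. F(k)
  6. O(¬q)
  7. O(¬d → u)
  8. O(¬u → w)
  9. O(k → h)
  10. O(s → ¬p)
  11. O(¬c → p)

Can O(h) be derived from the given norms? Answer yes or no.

Premise 9 is O(k → h), but O(k) is not derivable from the premises, so it does not yield O(h).
No other premise forces O(h). An ideal world satisfying every premise can still have h false, so O(h) is not derivable.

No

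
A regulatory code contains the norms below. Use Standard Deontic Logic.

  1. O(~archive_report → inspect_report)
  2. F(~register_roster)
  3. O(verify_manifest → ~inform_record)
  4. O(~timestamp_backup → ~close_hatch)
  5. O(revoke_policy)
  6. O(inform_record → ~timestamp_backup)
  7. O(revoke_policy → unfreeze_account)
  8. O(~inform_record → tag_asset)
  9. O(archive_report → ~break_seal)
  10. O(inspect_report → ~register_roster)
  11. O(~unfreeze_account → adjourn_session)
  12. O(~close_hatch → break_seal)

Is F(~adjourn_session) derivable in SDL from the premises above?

No

Premise 11 is O(~unfreeze_account → adjourn_session), but O(~unfreeze_account) is not derivable from the premises, so it does not yield O(adjourn_session).
No other premise forces O(adjourn_session). An ideal world satisfying every premise can still have ~adjourn_session true, so F(~adjourn_session) is not derivable.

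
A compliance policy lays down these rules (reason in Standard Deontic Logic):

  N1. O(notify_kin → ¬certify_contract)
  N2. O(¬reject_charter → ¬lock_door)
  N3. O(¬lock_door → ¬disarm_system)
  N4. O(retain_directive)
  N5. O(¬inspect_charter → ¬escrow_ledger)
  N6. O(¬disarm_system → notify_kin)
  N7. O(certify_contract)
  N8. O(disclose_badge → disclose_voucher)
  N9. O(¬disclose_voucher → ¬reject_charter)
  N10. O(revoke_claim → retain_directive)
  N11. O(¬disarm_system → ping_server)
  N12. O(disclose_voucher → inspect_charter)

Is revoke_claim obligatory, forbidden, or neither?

Premise 10 is O(revoke_claim → retain_directive); even if O(retain_directive) held, inferring O(revoke_claim) would be affirming the consequent — invalid.
No premise or chain of K-axiom applications forces O(revoke_claim), and none forces O(¬revoke_claim). So revoke_claim is neither obligatory nor forbidden under these norms.

Neither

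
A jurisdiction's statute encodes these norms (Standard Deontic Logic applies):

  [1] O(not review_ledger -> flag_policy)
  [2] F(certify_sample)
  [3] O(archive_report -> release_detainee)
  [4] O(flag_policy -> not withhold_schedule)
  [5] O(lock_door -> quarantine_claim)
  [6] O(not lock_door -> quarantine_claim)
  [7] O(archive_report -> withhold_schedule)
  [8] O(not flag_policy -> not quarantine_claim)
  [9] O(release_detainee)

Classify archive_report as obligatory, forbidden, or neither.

By case analysis on lock_door: premise 5 gives O(lock_door -> quarantine_claim) and premise 6 gives O(not lock_door -> quarantine_claim), so O(quarantine_claim) either way.
Premise 8, O(not flag_policy -> not quarantine_claim), contraposes to O(quarantine_claim -> flag_policy); with O(quarantine_claim) we get O(flag_policy).
Premise 4 is O(flag_policy -> not withhold_schedule); since O(flag_policy), deontic closure gives O(not withhold_schedule).
Premise 7, O(archive_report -> withhold_schedule), contraposes to O(not withhold_schedule -> not archive_report); with O(not withhold_schedule) we get O(not archive_report).
Premises 1, 2, 3, 9 do not contribute to this derivation.
Thus O(not archive_report), which is F(archive_report): archive_report is forbidden.

Forbidden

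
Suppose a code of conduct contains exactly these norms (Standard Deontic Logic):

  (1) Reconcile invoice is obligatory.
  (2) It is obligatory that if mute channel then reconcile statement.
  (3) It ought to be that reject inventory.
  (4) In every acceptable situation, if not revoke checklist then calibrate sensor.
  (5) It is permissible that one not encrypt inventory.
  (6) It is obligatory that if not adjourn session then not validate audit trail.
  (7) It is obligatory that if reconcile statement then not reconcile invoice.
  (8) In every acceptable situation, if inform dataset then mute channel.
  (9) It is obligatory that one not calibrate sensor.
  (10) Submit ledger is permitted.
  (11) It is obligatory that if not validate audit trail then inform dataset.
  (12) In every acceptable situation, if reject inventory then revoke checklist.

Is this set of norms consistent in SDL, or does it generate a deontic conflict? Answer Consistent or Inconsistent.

Consistent

Premise 4 is O(¬revoke_checklist → calibrate_sensor), but O(¬revoke_checklist) is not derivable from the premises, so it does not yield O(calibrate_sensor).
So O(calibrate_sensor) is not derivable, and the apparent clash with O(¬calibrate_sensor) does not arise.
A world satisfying every obligation exists (e.g. adjourn_session=true, calibrate_sensor=false, encrypt_inventory=false, inform_dataset=false, mute_channel=false, reconcile_invoice=true, reconcile_statement=false, reject_inventory=true, revoke_checklist=true, submit_ledger=false, validate_audit_trail=true); no atom is both obligatory and forbidden, so the set is consistent.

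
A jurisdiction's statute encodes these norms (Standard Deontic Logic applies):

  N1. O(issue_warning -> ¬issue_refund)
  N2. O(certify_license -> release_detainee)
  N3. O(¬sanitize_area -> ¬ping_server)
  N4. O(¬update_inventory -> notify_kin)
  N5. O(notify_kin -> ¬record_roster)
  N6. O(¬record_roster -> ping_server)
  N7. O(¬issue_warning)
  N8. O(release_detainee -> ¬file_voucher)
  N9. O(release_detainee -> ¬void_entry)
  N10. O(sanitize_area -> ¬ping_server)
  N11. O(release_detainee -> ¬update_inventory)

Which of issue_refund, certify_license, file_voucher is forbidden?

Premises 10 and 3 are O(sanitize_area -> ¬ping_server) and O(¬sanitize_area -> ¬ping_server); every ideal world satisfies sanitize_area or ¬sanitize_area, so in either case ¬ping_server holds — hence O(¬ping_server).
Premise 6, O(¬record_roster -> ping_server), contraposes to O(¬ping_server -> record_roster); with O(¬ping_server) we get O(record_roster).
The contrapositive of premise 5 (O(notify_kin -> ¬record_roster)) is O(record_roster -> ¬notify_kin), and O(record_roster) is already established, so O(¬notify_kin).
The contrapositive of premise 4 (O(¬update_inventory -> notify_kin)) is O(¬notify_kin -> update_inventory), and O(¬notify_kin) is already established, so O(update_inventory).
The contrapositive of premise 11 (O(release_detainee -> ¬update_inventory)) is O(update_inventory -> ¬release_detainee), and O(update_inventory) is already established, so O(¬release_detainee).
The contrapositive of premise 2 (O(certify_license -> release_detainee)) is O(¬release_detainee -> ¬certify_license), and O(¬release_detainee) is already established, so O(¬certify_license).
So O(¬certify_license) holds, i.e. certify_license is forbidden. None of the other listed options is forbidden under the premises.

certify_license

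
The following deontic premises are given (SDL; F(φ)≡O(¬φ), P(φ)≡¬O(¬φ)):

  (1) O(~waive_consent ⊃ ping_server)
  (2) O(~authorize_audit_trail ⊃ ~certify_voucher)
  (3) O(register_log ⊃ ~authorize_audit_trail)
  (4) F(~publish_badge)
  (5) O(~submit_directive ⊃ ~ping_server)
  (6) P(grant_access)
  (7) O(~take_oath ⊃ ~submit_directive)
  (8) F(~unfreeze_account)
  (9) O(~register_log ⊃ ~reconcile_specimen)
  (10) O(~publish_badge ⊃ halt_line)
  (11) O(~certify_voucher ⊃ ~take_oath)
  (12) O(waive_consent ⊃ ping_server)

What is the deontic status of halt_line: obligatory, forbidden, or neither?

Neither

Premise 10 is O(~publish_badge ⊃ halt_line), but O(~publish_badge) is not derivable from the premises, so it does not yield O(halt_line).
No premise or chain of K-axiom applications forces O(halt_line), and none forces O(~halt_line). So halt_line is neither obligatory nor forbidden under these norms.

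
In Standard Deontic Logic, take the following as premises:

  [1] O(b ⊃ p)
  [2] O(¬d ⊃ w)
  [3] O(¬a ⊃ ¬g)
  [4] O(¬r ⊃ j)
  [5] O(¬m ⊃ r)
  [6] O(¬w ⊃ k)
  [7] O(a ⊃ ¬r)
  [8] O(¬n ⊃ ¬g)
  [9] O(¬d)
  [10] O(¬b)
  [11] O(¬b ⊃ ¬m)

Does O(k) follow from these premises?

No

Premise 6 is O(¬w ⊃ k), but O(¬w) is not derivable from the premises, so it does not yield O(k).
No other premise forces O(k). An ideal world satisfying every premise can still have k false, so O(k) is not derivable.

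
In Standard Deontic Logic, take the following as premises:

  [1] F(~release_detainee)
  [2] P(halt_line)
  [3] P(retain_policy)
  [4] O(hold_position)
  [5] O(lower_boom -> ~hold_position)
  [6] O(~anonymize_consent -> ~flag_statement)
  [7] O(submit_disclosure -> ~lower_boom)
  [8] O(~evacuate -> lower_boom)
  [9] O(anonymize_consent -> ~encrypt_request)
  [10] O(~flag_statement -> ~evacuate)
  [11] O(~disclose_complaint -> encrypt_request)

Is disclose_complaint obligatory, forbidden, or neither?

Obligatory

From premise 4 we have O(hold_position).
Premise 5, O(lower_boom -> ~hold_position), contraposes to O(hold_position -> ~lower_boom); with O(hold_position) we get O(~lower_boom).
Premise 8, O(~evacuate -> lower_boom), contraposes to O(~lower_boom -> evacuate); with O(~lower_boom) we get O(evacuate).
The contrapositive of premise 10 (O(~flag_statement -> ~evacuate)) is O(evacuate -> flag_statement), and O(evacuate) is already established, so O(flag_statement).
The contrapositive of premise 6 (O(~anonymize_consent -> ~flag_statement)) is O(flag_statement -> anonymize_consent), and O(flag_statement) is already established, so O(anonymize_consent).
Premise 9 is O(anonymize_consent -> ~encrypt_request); since O(anonymize_consent), deontic closure gives O(~encrypt_request).
Premise 11 is O(~disclose_complaint -> encrypt_request); contrapositively O(~encrypt_request -> disclose_complaint). Since O(~encrypt_request) holds, K gives O(disclose_complaint).
Premises 1, 2, 3, 7 do not contribute to this derivation.
Hence disclose_complaint is obligatory.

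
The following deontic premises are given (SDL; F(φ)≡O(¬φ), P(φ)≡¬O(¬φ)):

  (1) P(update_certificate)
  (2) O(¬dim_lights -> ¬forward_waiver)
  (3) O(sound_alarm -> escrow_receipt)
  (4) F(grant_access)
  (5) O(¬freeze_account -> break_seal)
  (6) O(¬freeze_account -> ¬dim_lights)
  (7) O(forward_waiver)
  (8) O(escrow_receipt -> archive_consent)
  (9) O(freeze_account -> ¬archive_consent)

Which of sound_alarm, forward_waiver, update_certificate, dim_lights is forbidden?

Premise 7 states O(forward_waiver) outright.
Premise 2, O(¬dim_lights -> ¬forward_waiver), contraposes to O(forward_waiver -> dim_lights); with O(forward_waiver) we get O(dim_lights).
The contrapositive of premise 6 (O(¬freeze_account -> ¬dim_lights)) is O(dim_lights -> freeze_account), and O(dim_lights) is already established, so O(freeze_account).
From O(freeze_account) and premise 9, O(freeze_account -> ¬archive_consent), we obtain O(¬archive_consent).
Premise 8 is O(escrow_receipt -> archive_consent); contrapositively O(¬archive_consent -> ¬escrow_receipt). Since O(¬archive_consent) holds, K gives O(¬escrow_receipt).
The contrapositive of premise 3 (O(sound_alarm -> escrow_receipt)) is O(¬escrow_receipt -> ¬sound_alarm), and O(¬escrow_receipt) is already established, so O(¬sound_alarm).
So O(¬sound_alarm) holds, i.e. sound_alarm is forbidden. None of the other listed options is forbidden under the premises.

sound_alarm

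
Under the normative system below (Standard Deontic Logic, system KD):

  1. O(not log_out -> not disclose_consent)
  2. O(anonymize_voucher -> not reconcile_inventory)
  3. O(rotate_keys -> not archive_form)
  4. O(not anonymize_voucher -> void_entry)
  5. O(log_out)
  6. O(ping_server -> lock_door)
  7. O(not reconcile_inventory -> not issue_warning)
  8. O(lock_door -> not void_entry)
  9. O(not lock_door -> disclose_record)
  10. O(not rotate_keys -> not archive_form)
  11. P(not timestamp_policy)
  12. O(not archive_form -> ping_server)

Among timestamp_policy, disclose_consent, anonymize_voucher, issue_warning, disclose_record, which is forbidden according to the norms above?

Premises 10 and 3 cover both cases: O(not rotate_keys -> not archive_form) and O(rotate_keys -> not archive_form). Since not rotate_keys ∨ rotate_keys is a tautology, O(not archive_form) follows.
With premise 12, O(not archive_form -> ping_server), the K-axiom yields O(ping_server).
With premise 6, O(ping_server -> lock_door), the K-axiom yields O(lock_door).
Applying K to premise 8 (O(lock_door -> not void_entry)) and O(lock_door) yields O(not void_entry).
Premise 4 is O(not anonymize_voucher -> void_entry); contrapositively O(not void_entry -> anonymize_voucher). Since O(not void_entry) holds, K gives O(anonymize_voucher).
Applying K to premise 2 (O(anonymize_voucher -> not reconcile_inventory)) and O(anonymize_voucher) yields O(not reconcile_inventory).
Applying K to premise 7 (O(not reconcile_inventory -> not issue_warning)) and O(not reconcile_inventory) yields O(not issue_warning).
So O(not issue_warning) holds, i.e. issue_warning is forbidden. None of the other listed options is forbidden under the premises.

issue_warning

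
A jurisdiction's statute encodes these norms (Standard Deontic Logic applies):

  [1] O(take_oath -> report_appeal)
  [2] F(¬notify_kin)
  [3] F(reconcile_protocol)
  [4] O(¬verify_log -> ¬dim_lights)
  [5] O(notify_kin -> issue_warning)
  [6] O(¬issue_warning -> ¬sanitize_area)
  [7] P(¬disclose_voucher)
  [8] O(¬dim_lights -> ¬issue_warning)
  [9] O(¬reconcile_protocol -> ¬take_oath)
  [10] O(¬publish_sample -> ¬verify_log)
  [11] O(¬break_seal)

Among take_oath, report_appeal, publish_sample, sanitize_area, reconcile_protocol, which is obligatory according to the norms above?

F(¬notify_kin) at premise 2 means O(notify_kin).
Applying K to premise 5 (O(notify_kin -> issue_warning)) and O(notify_kin) yields O(issue_warning).
Premise 8, O(¬dim_lights -> ¬issue_warning), contraposes to O(issue_warning -> dim_lights); with O(issue_warning) we get O(dim_lights).
Premise 4 is O(¬verify_log -> ¬dim_lights); contrapositively O(dim_lights -> verify_log). Since O(dim_lights) holds, K gives O(verify_log).
Premise 10, O(¬publish_sample -> ¬verify_log), contraposes to O(verify_log -> publish_sample); with O(verify_log) we get O(publish_sample).
So O(publish_sample) holds — publish_sample is obligatory. None of the other listed options is made obligatory by any chain of premises.

publish_sample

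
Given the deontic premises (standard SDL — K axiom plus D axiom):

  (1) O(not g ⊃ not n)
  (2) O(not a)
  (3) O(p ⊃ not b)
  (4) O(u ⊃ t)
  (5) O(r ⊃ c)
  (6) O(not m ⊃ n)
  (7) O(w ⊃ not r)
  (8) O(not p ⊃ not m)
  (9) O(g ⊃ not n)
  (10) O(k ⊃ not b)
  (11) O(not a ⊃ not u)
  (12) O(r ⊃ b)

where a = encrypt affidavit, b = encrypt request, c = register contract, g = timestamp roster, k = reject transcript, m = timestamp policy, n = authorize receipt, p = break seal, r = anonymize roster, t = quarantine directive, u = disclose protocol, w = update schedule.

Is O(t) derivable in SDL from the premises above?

No

Premise 4 is O(u ⊃ t), but O(u) is not derivable from the premises, so it does not yield O(t).
No other premise forces O(t). An ideal world satisfying every premise can still have t false, so O(t) is not derivable.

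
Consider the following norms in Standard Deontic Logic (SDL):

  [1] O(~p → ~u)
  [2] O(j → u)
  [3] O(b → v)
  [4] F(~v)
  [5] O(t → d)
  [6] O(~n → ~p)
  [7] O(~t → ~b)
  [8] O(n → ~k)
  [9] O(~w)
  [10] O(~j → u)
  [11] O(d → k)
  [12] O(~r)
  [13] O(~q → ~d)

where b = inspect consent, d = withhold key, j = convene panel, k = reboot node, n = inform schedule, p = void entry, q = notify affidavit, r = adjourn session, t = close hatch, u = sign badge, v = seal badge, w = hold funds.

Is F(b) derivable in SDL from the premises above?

Premises 10 and 2 cover both cases: O(~j → u) and O(j → u). Since ~j ∨ j is a tautology, O(u) follows.
Premise 1, O(~p → ~u), contraposes to O(u → p); with O(u) we get O(p).
Premise 6, O(~n → ~p), contraposes to O(p → n); with O(p) we get O(n).
From O(n) and premise 8, O(n → ~k), we obtain O(~k).
Premise 11, O(d → k), contraposes to O(~k → ~d); with O(~k) we get O(~d).
Premise 5 is O(t → d); contrapositively O(~d → ~t). Since O(~d) holds, K gives O(~t).
From O(~t) and premise 7, O(~t → ~b), we obtain O(~b).
Premises 3, 4, 9, 12, 13 do not contribute to this derivation.
So O(~b) holds, i.e. F(b). The claim follows.

Yes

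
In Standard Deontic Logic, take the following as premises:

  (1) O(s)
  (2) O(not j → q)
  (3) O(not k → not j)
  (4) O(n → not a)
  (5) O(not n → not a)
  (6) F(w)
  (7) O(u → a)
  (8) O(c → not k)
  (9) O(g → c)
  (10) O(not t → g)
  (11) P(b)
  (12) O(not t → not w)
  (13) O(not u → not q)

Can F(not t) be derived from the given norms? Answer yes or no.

Yes

Premises 5 and 4 are O(not n → not a) and O(n → not a); every ideal world satisfies not n or n, so in either case not a holds — hence O(not a).
The contrapositive of premise 7 (O(u → a)) is O(not a → not u), and O(not a) is already established, so O(not u).
From O(not u) and premise 13, O(not u → not q), we obtain O(not q).
Premise 2 is O(not j → q); contrapositively O(not q → j). Since O(not q) holds, K gives O(j).
The contrapositive of premise 3 (O(not k → not j)) is O(j → k), and O(j) is already established, so O(k).
Premise 8, O(c → not k), contraposes to O(k → not c); with O(k) we get O(not c).
The contrapositive of premise 9 (O(g → c)) is O(not c → not g), and O(not c) is already established, so O(not g).
The contrapositive of premise 10 (O(not t → g)) is O(not g → t), and O(not g) is already established, so O(t).
Premises 1, 6, 11, 12 do not contribute to this derivation.
So O(t) holds, i.e. F(not t). The claim follows.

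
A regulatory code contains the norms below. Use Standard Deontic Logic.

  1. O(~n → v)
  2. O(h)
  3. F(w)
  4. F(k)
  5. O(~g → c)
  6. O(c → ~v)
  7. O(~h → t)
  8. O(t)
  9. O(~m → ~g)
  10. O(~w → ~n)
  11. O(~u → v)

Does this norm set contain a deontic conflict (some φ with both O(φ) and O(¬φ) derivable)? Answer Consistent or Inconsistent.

Consistent

Premise 7 is O(~h → t); even if O(t) held, inferring O(~h) would be affirming the consequent — invalid.
So O(~h) is not derivable, and the apparent clash with O(h) does not arise.
A world satisfying every obligation exists (e.g. c=false, g=true, h=true, k=false, m=true, n=false, t=true, u=false, v=true, w=false); no atom is both obligatory and forbidden, so the set is consistent.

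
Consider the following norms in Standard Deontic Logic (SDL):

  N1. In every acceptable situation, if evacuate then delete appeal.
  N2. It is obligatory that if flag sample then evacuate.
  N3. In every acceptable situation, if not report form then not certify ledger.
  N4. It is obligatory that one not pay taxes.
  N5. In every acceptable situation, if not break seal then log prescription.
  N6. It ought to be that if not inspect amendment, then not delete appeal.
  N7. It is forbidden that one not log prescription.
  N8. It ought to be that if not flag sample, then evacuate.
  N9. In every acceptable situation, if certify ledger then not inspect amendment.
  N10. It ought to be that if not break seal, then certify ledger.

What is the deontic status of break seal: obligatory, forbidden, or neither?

Obligatory

Premises 8 and 2 are O(¬flag_sample → evacuate) and O(flag_sample → evacuate); every ideal world satisfies ¬flag_sample or flag_sample, so in either case evacuate holds — hence O(evacuate).
Applying K to premise 1 (O(evacuate → delete_appeal)) and O(evacuate) yields O(delete_appeal).
The contrapositive of premise 6 (O(¬inspect_amendment → ¬delete_appeal)) is O(delete_appeal → inspect_amendment), and O(delete_appeal) is already established, so O(inspect_amendment).
The contrapositive of premise 9 (O(certify_ledger → ¬inspect_amendment)) is O(inspect_amendment → ¬certify_ledger), and O(inspect_amendment) is already established, so O(¬certify_ledger).
Premise 10, O(¬break_seal → certify_ledger), contraposes to O(¬certify_ledger → break_seal); with O(¬certify_ledger) we get O(break_seal).
Premises 3, 4, 5, 7 do not contribute to this derivation.
Hence break_seal is obligatory.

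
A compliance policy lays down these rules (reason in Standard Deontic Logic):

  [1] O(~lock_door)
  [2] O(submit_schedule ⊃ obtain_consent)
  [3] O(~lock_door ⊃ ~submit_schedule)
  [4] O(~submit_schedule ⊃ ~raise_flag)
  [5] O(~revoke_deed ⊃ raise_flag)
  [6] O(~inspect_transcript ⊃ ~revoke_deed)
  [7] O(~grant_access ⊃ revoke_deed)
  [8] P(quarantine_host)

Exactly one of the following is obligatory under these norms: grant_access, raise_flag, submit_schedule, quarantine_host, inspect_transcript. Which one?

inspect_transcript

From premise 1 we have O(~lock_door).
From O(~lock_door) and premise 3, O(~lock_door ⊃ ~submit_schedule), we obtain O(~submit_schedule).
Premise 4 is O(~submit_schedule ⊃ ~raise_flag); since O(~submit_schedule), deontic closure gives O(~raise_flag).
The contrapositive of premise 5 (O(~revoke_deed ⊃ raise_flag)) is O(~raise_flag ⊃ revoke_deed), and O(~raise_flag) is already established, so O(revoke_deed).
Premise 6 is O(~inspect_transcript ⊃ ~revoke_deed); contrapositively O(revoke_deed ⊃ inspect_transcript). Since O(revoke_deed) holds, K gives O(inspect_transcript).
So O(inspect_transcript) holds — inspect_transcript is obligatory. None of the other listed options is made obligatory by any chain of premises.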